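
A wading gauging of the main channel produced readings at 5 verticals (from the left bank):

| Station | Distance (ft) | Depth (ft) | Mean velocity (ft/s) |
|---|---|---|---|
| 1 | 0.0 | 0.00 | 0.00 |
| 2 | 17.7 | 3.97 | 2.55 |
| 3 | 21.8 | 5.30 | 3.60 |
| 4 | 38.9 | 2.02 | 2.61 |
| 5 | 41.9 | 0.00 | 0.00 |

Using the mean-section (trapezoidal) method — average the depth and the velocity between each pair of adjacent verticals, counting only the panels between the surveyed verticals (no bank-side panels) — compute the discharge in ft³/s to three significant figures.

Panel 1-2: Δb = 17.7 ft, d̄ = (0.00+3.97)/2 = 1.985, v̄ = (0.00+2.55)/2 = 1.275 → q = 17.7×1.985×1.275 = 44.80 ft³/s
Panel 2-3: Δb = 4.1 ft, d̄ = (3.97+5.30)/2 = 4.635, v̄ = (2.55+3.60)/2 = 3.075 → q = 4.1×4.635×3.075 = 58.44 ft³/s
Panel 3-4: Δb = 17.1 ft, d̄ = (5.30+2.02)/2 = 3.66, v̄ = (3.60+2.61)/2 = 3.105 → q = 17.1×3.66×3.105 = 194.3 ft³/s
Panel 4-5: Δb = 3 ft, d̄ = (2.02+0.00)/2 = 1.01, v̄ = (2.61+0.00)/2 = 1.305 → q = 3×1.01×1.305 = 3.954 ft³/s
Q = Σ q = 301.5 ft³/s

302 ft³/s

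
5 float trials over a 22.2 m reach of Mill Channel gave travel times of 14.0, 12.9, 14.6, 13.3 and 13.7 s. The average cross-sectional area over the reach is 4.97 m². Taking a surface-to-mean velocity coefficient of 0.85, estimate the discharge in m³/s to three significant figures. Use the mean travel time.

t̄ = (14.0 + 12.9 + 14.6 + 13.3 + 13.7) / 5 = 13.7 s
v_surface = L / t̄ = 22.2 / 13.7 = 1.620 m/s
v_mean = 0.85 × 1.620 = 1.377 m/s
Q = A × v_mean = 4.97 × 1.377 = 6.846 m³/s

6.85 m³/s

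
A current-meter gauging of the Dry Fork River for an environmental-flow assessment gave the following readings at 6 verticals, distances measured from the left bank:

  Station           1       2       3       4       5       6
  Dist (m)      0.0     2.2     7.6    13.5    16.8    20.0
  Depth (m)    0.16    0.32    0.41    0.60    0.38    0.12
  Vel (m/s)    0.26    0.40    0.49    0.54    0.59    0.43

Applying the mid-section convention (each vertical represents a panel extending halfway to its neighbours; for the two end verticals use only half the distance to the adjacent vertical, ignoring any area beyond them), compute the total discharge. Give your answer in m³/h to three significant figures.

14300 m³/h

w_1 = (2.2 − 0.0)/2 = 1.1 m; q_1 = 0.26 × 0.16 × 1.1 = 0.04576 m³/s
w_2 = (7.6 − 0.0)/2 = 3.8 m; q_2 = 0.40 × 0.32 × 3.8 = 0.4864 m³/s
w_3 = (13.5 − 2.2)/2 = 5.65 m; q_3 = 0.49 × 0.41 × 5.65 = 1.135 m³/s
w_4 = (16.8 − 7.6)/2 = 4.6 m; q_4 = 0.54 × 0.60 × 4.6 = 1.490 m³/s
w_5 = (20.0 − 13.5)/2 = 3.25 m; q_5 = 0.59 × 0.38 × 3.25 = 0.7287 m³/s
w_6 = (20.0 − 16.8)/2 = 1.6 m; q_6 = 0.43 × 0.12 × 1.6 = 0.08256 m³/s
Q = Σ qᵢ = 3.969 m³/s
= 3.969 × 3600 = 14290 m³/h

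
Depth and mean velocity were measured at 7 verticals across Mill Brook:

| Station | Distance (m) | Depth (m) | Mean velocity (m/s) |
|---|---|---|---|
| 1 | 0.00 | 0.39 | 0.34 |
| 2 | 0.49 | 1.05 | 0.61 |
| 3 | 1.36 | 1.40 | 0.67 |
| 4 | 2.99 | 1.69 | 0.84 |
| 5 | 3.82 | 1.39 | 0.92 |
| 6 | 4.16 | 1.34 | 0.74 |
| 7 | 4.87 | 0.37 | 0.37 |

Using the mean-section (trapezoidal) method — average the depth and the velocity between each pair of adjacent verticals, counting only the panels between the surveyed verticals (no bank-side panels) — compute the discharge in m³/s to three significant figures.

Panel 1-2: Δb = 0.49 m, d̄ = (0.39+1.05)/2 = 0.72, v̄ = (0.34+0.61)/2 = 0.475 → q = 0.49×0.72×0.475 = 0.1676 m³/s
Panel 2-3: Δb = 0.87 m, d̄ = (1.05+1.40)/2 = 1.225, v̄ = (0.61+0.67)/2 = 0.64 → q = 0.87×1.225×0.64 = 0.6821 m³/s
Panel 3-4: Δb = 1.63 m, d̄ = (1.40+1.69)/2 = 1.545, v̄ = (0.67+0.84)/2 = 0.755 → q = 1.63×1.545×0.755 = 1.901 m³/s
Panel 4-5: Δb = 0.83 m, d̄ = (1.69+1.39)/2 = 1.54, v̄ = (0.84+0.92)/2 = 0.88 → q = 0.83×1.54×0.88 = 1.125 m³/s
Panel 5-6: Δb = 0.34 m, d̄ = (1.39+1.34)/2 = 1.365, v̄ = (0.92+0.74)/2 = 0.83 → q = 0.34×1.365×0.83 = 0.3852 m³/s
Panel 6-7: Δb = 0.71 m, d̄ = (1.34+0.37)/2 = 0.855, v̄ = (0.74+0.37)/2 = 0.555 → q = 0.71×0.855×0.555 = 0.3369 m³/s
Q = Σ q = 4.598 m³/s

4.60 m³/s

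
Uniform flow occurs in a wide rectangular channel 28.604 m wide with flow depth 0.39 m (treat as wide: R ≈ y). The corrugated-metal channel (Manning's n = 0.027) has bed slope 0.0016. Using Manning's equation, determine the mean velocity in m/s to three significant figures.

0.791 m/s

A = b·y = 28.604 × 0.39 = 11.16 m²
Wide channel: R ≈ y = 0.39 m
Q = (1/n)·A·R^(2/3)·S^(1/2) = (1/0.027) × 11.16 × 0.3900^(2/3) × 0.0016^(1/2) = 8.822 m³/s
V = Q/A = 8.822/11.16 = 0.7908 m/s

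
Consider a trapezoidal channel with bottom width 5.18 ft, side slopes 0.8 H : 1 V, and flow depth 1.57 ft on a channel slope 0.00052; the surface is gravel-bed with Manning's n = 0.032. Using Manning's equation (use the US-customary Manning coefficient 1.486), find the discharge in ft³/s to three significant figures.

A = (b + z·y)·y = (5.18 + 0.8×1.57)×1.57 = 10.10 ft²
P = b + 2y√(1+z²) = 5.18 + 2×1.57×√(1+0.8²) = 9.201 ft
R = A/P = 10.10/9.201 = 1.098 ft
Q = (1.486/n)·A·R^(2/3)·S^(1/2) = (1.486/0.032) × 10.10 × 1.098^(2/3) × 0.00052^(1/2) = 11.39 ft³/s

11.4 ft³/s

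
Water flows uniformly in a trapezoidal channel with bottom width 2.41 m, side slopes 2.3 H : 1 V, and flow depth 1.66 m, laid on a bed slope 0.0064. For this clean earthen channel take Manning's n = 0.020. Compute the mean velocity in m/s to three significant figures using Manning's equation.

3.90 m/s

A = (b + z·y)·y = (2.41 + 2.3×1.66)×1.66 = 10.34 m²
P = b + 2y√(1+z²) = 2.41 + 2×1.66×√(1+2.3²) = 10.74 m
R = A/P = 10.34/10.74 = 0.9629 m
Q = (1/n)·A·R^(2/3)·S^(1/2) = (1/0.020) × 10.34 × 0.9629^(2/3) × 0.0064^(1/2) = 40.33 m³/s
V = Q/A = 40.33/10.34 = 3.901 m/s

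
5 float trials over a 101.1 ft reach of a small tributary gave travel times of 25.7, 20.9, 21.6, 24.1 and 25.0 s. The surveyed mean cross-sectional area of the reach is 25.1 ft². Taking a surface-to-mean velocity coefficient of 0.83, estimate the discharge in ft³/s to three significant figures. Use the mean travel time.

89.8 ft³/s

t̄ = (25.7 + 20.9 + 21.6 + 24.1 + 25.0) / 5 = 23.46 s
v_surface = L / t̄ = 101.1 / 23.46 = 4.309 ft/s
v_mean = 0.83 × 4.309 = 3.577 ft/s
Q = A × v_mean = 25.1 × 3.577 = 89.78 ft³/s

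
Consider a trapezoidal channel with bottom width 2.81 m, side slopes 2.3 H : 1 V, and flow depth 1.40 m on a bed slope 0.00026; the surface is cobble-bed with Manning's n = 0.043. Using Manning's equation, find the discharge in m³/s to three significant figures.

2.86 m³/s

A = (b + z·y)·y = (2.81 + 2.3×1.40)×1.40 = 8.442 m²
P = b + 2y√(1+z²) = 2.81 + 2×1.40×√(1+2.3²) = 9.832 m
R = A/P = 8.442/9.832 = 0.8586 m
Q = (1/n)·A·R^(2/3)·S^(1/2) = (1/0.043) × 8.442 × 0.8586^(2/3) × 0.00026^(1/2) = 2.860 m³/s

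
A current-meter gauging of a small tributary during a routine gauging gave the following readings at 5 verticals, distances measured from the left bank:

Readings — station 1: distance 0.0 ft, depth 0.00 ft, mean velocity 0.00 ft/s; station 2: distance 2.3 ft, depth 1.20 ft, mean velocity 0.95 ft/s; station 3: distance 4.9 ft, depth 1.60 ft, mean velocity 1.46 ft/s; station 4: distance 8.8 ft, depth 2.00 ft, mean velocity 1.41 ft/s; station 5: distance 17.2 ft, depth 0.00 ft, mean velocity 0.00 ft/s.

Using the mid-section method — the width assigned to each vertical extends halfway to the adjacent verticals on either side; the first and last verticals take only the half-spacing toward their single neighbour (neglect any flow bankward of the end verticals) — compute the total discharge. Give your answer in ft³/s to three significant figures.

27.7 ft³/s

w_2 = (4.9 − 0.0)/2 = 2.45 ft; q_2 = 0.95 × 1.20 × 2.45 = 2.793 ft³/s
w_3 = (8.8 − 2.3)/2 = 3.25 ft; q_3 = 1.46 × 1.60 × 3.25 = 7.592 ft³/s
w_4 = (17.2 − 4.9)/2 = 6.15 ft; q_4 = 1.41 × 2.00 × 6.15 = 17.34 ft³/s
Stations 1, 5 contribute zero (depth or velocity is 0).
Q = Σ qᵢ = 27.73 ft³/s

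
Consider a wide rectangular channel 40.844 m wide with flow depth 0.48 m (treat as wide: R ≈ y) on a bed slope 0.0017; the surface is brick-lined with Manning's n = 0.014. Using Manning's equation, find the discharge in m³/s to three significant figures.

35.4 m³/s

A = b·y = 40.844 × 0.48 = 19.61 m²
Wide channel: R ≈ y = 0.48 m
Q = (1/n)·A·R^(2/3)·S^(1/2) = (1/0.014) × 19.61 × 0.4800^(2/3) × 0.0017^(1/2) = 35.40 m³/s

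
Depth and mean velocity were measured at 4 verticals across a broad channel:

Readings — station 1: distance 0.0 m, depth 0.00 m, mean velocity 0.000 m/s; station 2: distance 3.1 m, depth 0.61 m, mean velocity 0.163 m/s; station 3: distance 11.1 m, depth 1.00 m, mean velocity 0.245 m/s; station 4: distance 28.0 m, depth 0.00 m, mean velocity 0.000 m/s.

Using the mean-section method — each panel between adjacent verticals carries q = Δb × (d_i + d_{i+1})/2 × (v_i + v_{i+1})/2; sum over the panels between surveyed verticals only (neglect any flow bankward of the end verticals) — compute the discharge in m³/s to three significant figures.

2.43 m³/s

Panel 1-2: Δb = 3.1 m, d̄ = (0.00+0.61)/2 = 0.305, v̄ = (0.000+0.163)/2 = 0.0815 → q = 3.1×0.305×0.0815 = 0.07706 m³/s
Panel 2-3: Δb = 8 m, d̄ = (0.61+1.00)/2 = 0.805, v̄ = (0.163+0.245)/2 = 0.204 → q = 8×0.805×0.204 = 1.314 m³/s
Panel 3-4: Δb = 16.9 m, d̄ = (1.00+0.00)/2 = 0.5, v̄ = (0.245+0.000)/2 = 0.1225 → q = 16.9×0.5×0.1225 = 1.035 m³/s
Q = Σ q = 2.426 m³/s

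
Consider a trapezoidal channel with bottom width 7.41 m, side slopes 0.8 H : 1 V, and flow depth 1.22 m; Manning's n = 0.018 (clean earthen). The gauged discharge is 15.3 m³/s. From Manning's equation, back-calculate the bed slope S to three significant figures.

A = (b + z·y)·y = (7.41 + 0.8×1.22)×1.22 = 10.23 m²
P = b + 2y√(1+z²) = 7.41 + 2×1.22×√(1+0.8²) = 10.53 m
R = A/P = 10.23/10.53 = 0.9712 m
S = (Q·n / (1·A·R^(2/3)))² = (15.3×0.018 / (1×10.23×0.9807))² = 0.0007534

0.000753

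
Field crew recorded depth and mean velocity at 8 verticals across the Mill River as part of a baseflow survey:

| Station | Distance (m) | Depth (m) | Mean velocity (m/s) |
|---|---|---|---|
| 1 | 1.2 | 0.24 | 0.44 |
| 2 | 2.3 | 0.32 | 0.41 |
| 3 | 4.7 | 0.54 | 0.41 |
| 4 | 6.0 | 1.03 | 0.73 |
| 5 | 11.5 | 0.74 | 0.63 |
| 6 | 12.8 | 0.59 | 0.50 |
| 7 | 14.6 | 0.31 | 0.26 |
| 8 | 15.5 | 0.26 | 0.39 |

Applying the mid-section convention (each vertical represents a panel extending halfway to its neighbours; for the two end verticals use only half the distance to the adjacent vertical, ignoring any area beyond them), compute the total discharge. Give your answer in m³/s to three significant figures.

w_1 = (2.3 − 1.2)/2 = 0.55 m; q_1 = 0.44 × 0.24 × 0.55 = 0.05808 m³/s
w_2 = (4.7 − 1.2)/2 = 1.75 m; q_2 = 0.41 × 0.32 × 1.75 = 0.2296 m³/s
w_3 = (6.0 − 2.3)/2 = 1.85 m; q_3 = 0.41 × 0.54 × 1.85 = 0.4096 m³/s
w_4 = (11.5 − 4.7)/2 = 3.4 m; q_4 = 0.73 × 1.03 × 3.4 = 2.556 m³/s
w_5 = (12.8 − 6.0)/2 = 3.4 m; q_5 = 0.63 × 0.74 × 3.4 = 1.585 m³/s
w_6 = (14.6 − 11.5)/2 = 1.55 m; q_6 = 0.50 × 0.59 × 1.55 = 0.4573 m³/s
w_7 = (15.5 − 12.8)/2 = 1.35 m; q_7 = 0.26 × 0.31 × 1.35 = 0.1088 m³/s
w_8 = (15.5 − 14.6)/2 = 0.45 m; q_8 = 0.39 × 0.26 × 0.45 = 0.04563 m³/s
Q = Σ qᵢ = 5.451 m³/s

5.45 m³/s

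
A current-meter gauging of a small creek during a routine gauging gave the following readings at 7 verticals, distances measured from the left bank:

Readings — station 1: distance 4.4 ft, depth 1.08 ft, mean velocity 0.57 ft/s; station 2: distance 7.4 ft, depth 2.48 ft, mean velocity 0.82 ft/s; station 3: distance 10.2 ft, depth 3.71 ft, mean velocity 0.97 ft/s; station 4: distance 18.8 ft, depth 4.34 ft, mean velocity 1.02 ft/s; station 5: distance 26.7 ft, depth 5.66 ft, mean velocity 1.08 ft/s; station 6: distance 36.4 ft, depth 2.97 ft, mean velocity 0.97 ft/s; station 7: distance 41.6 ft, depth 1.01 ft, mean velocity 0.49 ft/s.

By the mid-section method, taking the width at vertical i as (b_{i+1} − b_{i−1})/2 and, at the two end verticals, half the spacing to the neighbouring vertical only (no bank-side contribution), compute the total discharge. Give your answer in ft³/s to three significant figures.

140 ft³/s

w_1 = (7.4 − 4.4)/2 = 1.5 ft; q_1 = 0.57 × 1.08 × 1.5 = 0.9234 ft³/s
w_2 = (10.2 − 4.4)/2 = 2.9 ft; q_2 = 0.82 × 2.48 × 2.9 = 5.897 ft³/s
w_3 = (18.8 − 7.4)/2 = 5.7 ft; q_3 = 0.97 × 3.71 × 5.7 = 20.51 ft³/s
w_4 = (26.7 − 10.2)/2 = 8.25 ft; q_4 = 1.02 × 4.34 × 8.25 = 36.52 ft³/s
w_5 = (36.4 − 18.8)/2 = 8.8 ft; q_5 = 1.08 × 5.66 × 8.8 = 53.79 ft³/s
w_6 = (41.6 − 26.7)/2 = 7.45 ft; q_6 = 0.97 × 2.97 × 7.45 = 21.46 ft³/s
w_7 = (41.6 − 36.4)/2 = 2.6 ft; q_7 = 0.49 × 1.01 × 2.6 = 1.287 ft³/s
Q = Σ qᵢ = 140.4 ft³/s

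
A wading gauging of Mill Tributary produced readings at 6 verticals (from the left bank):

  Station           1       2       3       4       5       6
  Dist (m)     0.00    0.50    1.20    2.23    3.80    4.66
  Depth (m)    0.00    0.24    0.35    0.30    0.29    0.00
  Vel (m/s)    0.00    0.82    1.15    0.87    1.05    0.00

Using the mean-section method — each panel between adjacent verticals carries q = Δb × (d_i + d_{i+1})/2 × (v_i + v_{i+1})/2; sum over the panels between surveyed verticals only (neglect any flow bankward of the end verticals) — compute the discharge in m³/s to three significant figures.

1.08 m³/s

Panel 1-2: Δb = 0.5 m, d̄ = (0.00+0.24)/2 = 0.12, v̄ = (0.00+0.82)/2 = 0.41 → q = 0.5×0.12×0.41 = 0.02460 m³/s
Panel 2-3: Δb = 0.7 m, d̄ = (0.24+0.35)/2 = 0.295, v̄ = (0.82+1.15)/2 = 0.985 → q = 0.7×0.295×0.985 = 0.2034 m³/s
Panel 3-4: Δb = 1.03 m, d̄ = (0.35+0.30)/2 = 0.325, v̄ = (1.15+0.87)/2 = 1.01 → q = 1.03×0.325×1.01 = 0.3381 m³/s
Panel 4-5: Δb = 1.57 m, d̄ = (0.30+0.29)/2 = 0.295, v̄ = (0.87+1.05)/2 = 0.96 → q = 1.57×0.295×0.96 = 0.4446 m³/s
Panel 5-6: Δb = 0.86 m, d̄ = (0.29+0.00)/2 = 0.145, v̄ = (1.05+0.00)/2 = 0.525 → q = 0.86×0.145×0.525 = 0.06547 m³/s
Q = Σ q = 1.076 m³/s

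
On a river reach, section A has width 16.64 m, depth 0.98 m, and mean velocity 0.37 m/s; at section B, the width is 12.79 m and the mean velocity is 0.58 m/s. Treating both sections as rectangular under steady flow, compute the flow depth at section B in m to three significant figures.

Q = A₁V₁ = (16.64×0.98) × 0.37 = 6.034 m³/s
d₂ = Q/(b₂ V₂) = 6.034/(12.79×0.58) = 0.8134 m

0.813 m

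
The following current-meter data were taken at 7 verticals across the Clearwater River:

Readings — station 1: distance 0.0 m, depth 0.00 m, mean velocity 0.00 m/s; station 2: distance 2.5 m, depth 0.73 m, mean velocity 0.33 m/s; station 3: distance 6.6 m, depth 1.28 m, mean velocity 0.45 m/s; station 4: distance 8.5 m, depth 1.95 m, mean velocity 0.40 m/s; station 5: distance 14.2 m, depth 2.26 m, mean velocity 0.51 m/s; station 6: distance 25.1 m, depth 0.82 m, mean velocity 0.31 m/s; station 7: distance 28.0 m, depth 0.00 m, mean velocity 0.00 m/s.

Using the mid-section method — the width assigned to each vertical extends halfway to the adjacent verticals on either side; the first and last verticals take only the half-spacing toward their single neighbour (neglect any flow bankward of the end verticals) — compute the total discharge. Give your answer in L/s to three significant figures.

w_2 = (6.6 − 0.0)/2 = 3.3 m; q_2 = 0.33 × 0.73 × 3.3 = 0.7950 m³/s
w_3 = (8.5 − 2.5)/2 = 3 m; q_3 = 0.45 × 1.28 × 3 = 1.728 m³/s
w_4 = (14.2 − 6.6)/2 = 3.8 m; q_4 = 0.40 × 1.95 × 3.8 = 2.964 m³/s
w_5 = (25.1 − 8.5)/2 = 8.3 m; q_5 = 0.51 × 2.26 × 8.3 = 9.567 m³/s
w_6 = (28.0 − 14.2)/2 = 6.9 m; q_6 = 0.31 × 0.82 × 6.9 = 1.754 m³/s
Stations 1, 7 contribute zero (depth or velocity is 0).
Q = Σ qᵢ = 16.81 m³/s
= 16.81 × 1000 = 16810 L/s

16800 L/s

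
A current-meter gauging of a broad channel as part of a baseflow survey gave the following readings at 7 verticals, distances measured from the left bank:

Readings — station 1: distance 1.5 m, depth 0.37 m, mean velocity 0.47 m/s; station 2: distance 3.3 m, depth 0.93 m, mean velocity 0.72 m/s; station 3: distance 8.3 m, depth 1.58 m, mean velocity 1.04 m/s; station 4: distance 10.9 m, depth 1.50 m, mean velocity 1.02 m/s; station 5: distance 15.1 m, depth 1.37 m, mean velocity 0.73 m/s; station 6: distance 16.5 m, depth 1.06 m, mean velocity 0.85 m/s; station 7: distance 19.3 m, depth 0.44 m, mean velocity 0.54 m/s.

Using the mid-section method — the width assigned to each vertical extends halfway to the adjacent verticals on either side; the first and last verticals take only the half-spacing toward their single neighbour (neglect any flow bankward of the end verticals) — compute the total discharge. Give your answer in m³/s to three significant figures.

18.9 m³/s

w_1 = (3.3 − 1.5)/2 = 0.9 m; q_1 = 0.47 × 0.37 × 0.9 = 0.1565 m³/s
w_2 = (8.3 − 1.5)/2 = 3.4 m; q_2 = 0.72 × 0.93 × 3.4 = 2.277 m³/s
w_3 = (10.9 − 3.3)/2 = 3.8 m; q_3 = 1.04 × 1.58 × 3.8 = 6.244 m³/s
w_4 = (15.1 − 8.3)/2 = 3.4 m; q_4 = 1.02 × 1.50 × 3.4 = 5.202 m³/s
w_5 = (16.5 − 10.9)/2 = 2.8 m; q_5 = 0.73 × 1.37 × 2.8 = 2.800 m³/s
w_6 = (19.3 − 15.1)/2 = 2.1 m; q_6 = 0.85 × 1.06 × 2.1 = 1.892 m³/s
w_7 = (19.3 − 16.5)/2 = 1.4 m; q_7 = 0.54 × 0.44 × 1.4 = 0.3326 m³/s
Q = Σ qᵢ = 18.90 m³/s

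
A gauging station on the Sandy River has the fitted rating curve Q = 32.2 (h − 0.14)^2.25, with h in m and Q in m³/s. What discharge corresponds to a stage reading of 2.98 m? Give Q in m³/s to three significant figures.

Q = 32.2 × (2.98 − 0.14)^2.25 = 32.2 × 2.84^2.25 = 337.1 m³/s

337 m³/s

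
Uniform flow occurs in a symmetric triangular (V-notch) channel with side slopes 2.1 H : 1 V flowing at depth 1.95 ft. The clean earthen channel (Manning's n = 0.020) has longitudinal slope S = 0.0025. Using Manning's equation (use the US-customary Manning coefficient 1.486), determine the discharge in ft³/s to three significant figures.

27.2 ft³/s

A = z·y² = 2.1×1.95² = 7.985 ft²
P = 2y√(1+z²) = 2×1.95×√(1+2.1²) = 9.071 ft
R = A/P = 7.985/9.071 = 0.8803 ft
Q = (1.486/n)·A·R^(2/3)·S^(1/2) = (1.486/0.020) × 7.985 × 0.8803^(2/3) × 0.0025^(1/2) = 27.25 ft³/s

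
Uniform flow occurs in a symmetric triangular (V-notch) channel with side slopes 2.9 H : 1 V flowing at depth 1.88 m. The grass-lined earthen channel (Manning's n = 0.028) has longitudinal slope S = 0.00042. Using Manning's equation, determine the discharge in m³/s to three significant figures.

A = z·y² = 2.9×1.88² = 10.25 m²
P = 2y√(1+z²) = 2×1.88×√(1+2.9²) = 11.53 m
R = A/P = 10.25/11.53 = 0.8887 m
Q = (1/n)·A·R^(2/3)·S^(1/2) = (1/0.028) × 10.25 × 0.8887^(2/3) × 0.00042^(1/2) = 6.934 m³/s

6.93 m³/s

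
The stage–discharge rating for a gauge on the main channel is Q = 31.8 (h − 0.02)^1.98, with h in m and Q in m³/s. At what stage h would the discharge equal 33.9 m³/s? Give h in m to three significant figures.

1.05 m

h − h₀ = (Q/C)^(1/b) = (33.9/31.8)^(1/1.98) = 1.033 m
h = 0.02 + 1.033 = 1.053 m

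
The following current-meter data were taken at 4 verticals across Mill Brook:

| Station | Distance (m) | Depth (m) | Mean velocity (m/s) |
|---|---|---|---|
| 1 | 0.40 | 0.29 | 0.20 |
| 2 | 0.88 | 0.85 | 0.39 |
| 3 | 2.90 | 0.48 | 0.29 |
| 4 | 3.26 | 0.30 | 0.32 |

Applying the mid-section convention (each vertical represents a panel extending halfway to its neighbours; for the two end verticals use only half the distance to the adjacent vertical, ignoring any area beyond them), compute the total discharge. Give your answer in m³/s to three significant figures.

0.611 m³/s

w_1 = (0.88 − 0.40)/2 = 0.24 m; q_1 = 0.20 × 0.29 × 0.24 = 0.01392 m³/s
w_2 = (2.90 − 0.40)/2 = 1.25 m; q_2 = 0.39 × 0.85 × 1.25 = 0.4144 m³/s
w_3 = (3.26 − 0.88)/2 = 1.19 m; q_3 = 0.29 × 0.48 × 1.19 = 0.1656 m³/s
w_4 = (3.26 − 2.90)/2 = 0.18 m; q_4 = 0.32 × 0.30 × 0.18 = 0.01728 m³/s
Q = Σ qᵢ = 0.6112 m³/s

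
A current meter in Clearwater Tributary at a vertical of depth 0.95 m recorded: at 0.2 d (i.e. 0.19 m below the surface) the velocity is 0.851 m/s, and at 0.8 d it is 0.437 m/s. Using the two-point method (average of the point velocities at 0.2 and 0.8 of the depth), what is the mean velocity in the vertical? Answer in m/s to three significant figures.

v̄ = (0.851 + 0.437) / 2 = 0.6440 m/s

0.644 m/s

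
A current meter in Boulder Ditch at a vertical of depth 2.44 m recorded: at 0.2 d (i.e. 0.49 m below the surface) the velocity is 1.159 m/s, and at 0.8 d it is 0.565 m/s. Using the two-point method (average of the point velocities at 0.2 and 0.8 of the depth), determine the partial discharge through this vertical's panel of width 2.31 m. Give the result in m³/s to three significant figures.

v̄ = (1.159 + 0.565) / 2 = 0.8620 m/s
q = v̄ × d × w = 0.8620 × 2.44 × 2.31 = 4.859 m³/s

4.86 m³/s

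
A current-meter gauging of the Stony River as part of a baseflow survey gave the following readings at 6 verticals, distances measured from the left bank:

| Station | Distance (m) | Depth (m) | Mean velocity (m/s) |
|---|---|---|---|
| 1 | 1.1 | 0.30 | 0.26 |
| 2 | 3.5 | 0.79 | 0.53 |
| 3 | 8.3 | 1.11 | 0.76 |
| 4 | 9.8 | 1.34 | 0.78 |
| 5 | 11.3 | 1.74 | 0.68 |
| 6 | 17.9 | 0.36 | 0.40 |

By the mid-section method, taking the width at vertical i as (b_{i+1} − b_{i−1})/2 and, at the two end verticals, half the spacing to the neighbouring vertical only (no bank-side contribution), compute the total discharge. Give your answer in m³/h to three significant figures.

39900 m³/h

w_1 = (3.5 − 1.1)/2 = 1.2 m; q_1 = 0.26 × 0.30 × 1.2 = 0.09360 m³/s
w_2 = (8.3 − 1.1)/2 = 3.6 m; q_2 = 0.53 × 0.79 × 3.6 = 1.507 m³/s
w_3 = (9.8 − 3.5)/2 = 3.15 m; q_3 = 0.76 × 1.11 × 3.15 = 2.657 m³/s
w_4 = (11.3 − 8.3)/2 = 1.5 m; q_4 = 0.78 × 1.34 × 1.5 = 1.568 m³/s
w_5 = (17.9 − 9.8)/2 = 4.05 m; q_5 = 0.68 × 1.74 × 4.05 = 4.792 m³/s
w_6 = (17.9 − 11.3)/2 = 3.3 m; q_6 = 0.40 × 0.36 × 3.3 = 0.4752 m³/s
Q = Σ qᵢ = 11.09 m³/s
= 11.09 × 3600 = 39940 m³/h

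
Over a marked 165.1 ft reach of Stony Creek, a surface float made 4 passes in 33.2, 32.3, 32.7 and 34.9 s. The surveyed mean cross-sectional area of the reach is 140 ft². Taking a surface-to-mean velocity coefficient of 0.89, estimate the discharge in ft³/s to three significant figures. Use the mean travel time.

618 ft³/s

t̄ = (33.2 + 32.3 + 32.7 + 34.9) / 4 = 33.275 s
v_surface = L / t̄ = 165.1 / 33.275 = 4.962 ft/s
v_mean = 0.89 × 4.962 = 4.416 ft/s
Q = A × v_mean = 140 × 4.416 = 618.2 ft³/s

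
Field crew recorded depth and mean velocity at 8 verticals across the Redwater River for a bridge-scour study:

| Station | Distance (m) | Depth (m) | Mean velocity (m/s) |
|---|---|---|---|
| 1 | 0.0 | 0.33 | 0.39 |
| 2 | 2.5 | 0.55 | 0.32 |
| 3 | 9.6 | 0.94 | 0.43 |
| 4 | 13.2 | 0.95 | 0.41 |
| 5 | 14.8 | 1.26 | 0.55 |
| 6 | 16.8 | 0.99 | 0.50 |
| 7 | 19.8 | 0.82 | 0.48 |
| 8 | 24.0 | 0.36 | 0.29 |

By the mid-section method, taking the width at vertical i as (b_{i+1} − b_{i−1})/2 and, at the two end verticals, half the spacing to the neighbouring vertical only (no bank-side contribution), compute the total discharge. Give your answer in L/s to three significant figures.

8300 L/s

w_1 = (2.5 − 0.0)/2 = 1.25 m; q_1 = 0.39 × 0.33 × 1.25 = 0.1609 m³/s
w_2 = (9.6 − 0.0)/2 = 4.8 m; q_2 = 0.32 × 0.55 × 4.8 = 0.8448 m³/s
w_3 = (13.2 − 2.5)/2 = 5.35 m; q_3 = 0.43 × 0.94 × 5.35 = 2.162 m³/s
w_4 = (14.8 − 9.6)/2 = 2.6 m; q_4 = 0.41 × 0.95 × 2.6 = 1.013 m³/s
w_5 = (16.8 − 13.2)/2 = 1.8 m; q_5 = 0.55 × 1.26 × 1.8 = 1.247 m³/s
w_6 = (19.8 − 14.8)/2 = 2.5 m; q_6 = 0.50 × 0.99 × 2.5 = 1.238 m³/s
w_7 = (24.0 − 16.8)/2 = 3.6 m; q_7 = 0.48 × 0.82 × 3.6 = 1.417 m³/s
w_8 = (24.0 − 19.8)/2 = 2.1 m; q_8 = 0.29 × 0.36 × 2.1 = 0.2192 m³/s
Q = Σ qᵢ = 8.302 m³/s
= 8.302 × 1000 = 8302 L/s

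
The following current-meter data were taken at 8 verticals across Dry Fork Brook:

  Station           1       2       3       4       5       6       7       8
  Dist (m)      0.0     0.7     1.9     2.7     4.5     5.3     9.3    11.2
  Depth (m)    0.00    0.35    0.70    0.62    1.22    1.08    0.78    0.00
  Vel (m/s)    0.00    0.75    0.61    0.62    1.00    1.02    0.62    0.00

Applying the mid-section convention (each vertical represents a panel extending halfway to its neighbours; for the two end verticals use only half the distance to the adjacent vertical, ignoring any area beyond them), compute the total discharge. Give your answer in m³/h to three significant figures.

w_2 = (1.9 − 0.0)/2 = 0.95 m; q_2 = 0.75 × 0.35 × 0.95 = 0.2494 m³/s
w_3 = (2.7 − 0.7)/2 = 1 m; q_3 = 0.61 × 0.70 × 1 = 0.4270 m³/s
w_4 = (4.5 − 1.9)/2 = 1.3 m; q_4 = 0.62 × 0.62 × 1.3 = 0.4997 m³/s
w_5 = (5.3 − 2.7)/2 = 1.3 m; q_5 = 1.00 × 1.22 × 1.3 = 1.586 m³/s
w_6 = (9.3 − 4.5)/2 = 2.4 m; q_6 = 1.02 × 1.08 × 2.4 = 2.644 m³/s
w_7 = (11.2 − 5.3)/2 = 2.95 m; q_7 = 0.62 × 0.78 × 2.95 = 1.427 m³/s
Stations 1, 8 contribute zero (depth or velocity is 0).
Q = Σ qᵢ = 6.833 m³/s
= 6.833 × 3600 = 24600 m³/h

24600 m³/h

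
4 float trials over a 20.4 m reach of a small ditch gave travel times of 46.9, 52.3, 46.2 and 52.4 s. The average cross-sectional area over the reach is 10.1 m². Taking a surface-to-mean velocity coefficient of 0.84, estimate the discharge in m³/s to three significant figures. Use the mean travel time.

t̄ = (46.9 + 52.3 + 46.2 + 52.4) / 4 = 49.45 s
v_surface = L / t̄ = 20.4 / 49.45 = 0.4125 m/s
v_mean = 0.84 × 0.4125 = 0.3465 m/s
Q = A × v_mean = 10.1 × 0.3465 = 3.500 m³/s

3.50 m³/s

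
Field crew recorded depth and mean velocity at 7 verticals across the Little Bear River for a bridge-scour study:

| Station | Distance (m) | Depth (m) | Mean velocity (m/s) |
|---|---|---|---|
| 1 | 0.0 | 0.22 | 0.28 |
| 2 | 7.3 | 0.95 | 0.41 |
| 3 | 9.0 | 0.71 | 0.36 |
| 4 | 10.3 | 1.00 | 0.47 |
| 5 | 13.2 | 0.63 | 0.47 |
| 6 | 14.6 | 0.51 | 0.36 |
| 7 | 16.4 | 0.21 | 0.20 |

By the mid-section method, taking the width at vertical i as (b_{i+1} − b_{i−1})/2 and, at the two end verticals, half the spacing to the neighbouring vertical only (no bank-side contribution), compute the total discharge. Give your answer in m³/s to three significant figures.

4.32 m³/s

w_1 = (7.3 − 0.0)/2 = 3.65 m; q_1 = 0.28 × 0.22 × 3.65 = 0.2248 m³/s
w_2 = (9.0 − 0.0)/2 = 4.5 m; q_2 = 0.41 × 0.95 × 4.5 = 1.753 m³/s
w_3 = (10.3 − 7.3)/2 = 1.5 m; q_3 = 0.36 × 0.71 × 1.5 = 0.3834 m³/s
w_4 = (13.2 − 9.0)/2 = 2.1 m; q_4 = 0.47 × 1.00 × 2.1 = 0.9870 m³/s
w_5 = (14.6 − 10.3)/2 = 2.15 m; q_5 = 0.47 × 0.63 × 2.15 = 0.6366 m³/s
w_6 = (16.4 − 13.2)/2 = 1.6 m; q_6 = 0.36 × 0.51 × 1.6 = 0.2938 m³/s
w_7 = (16.4 − 14.6)/2 = 0.9 m; q_7 = 0.20 × 0.21 × 0.9 = 0.03780 m³/s
Q = Σ qᵢ = 4.316 m³/s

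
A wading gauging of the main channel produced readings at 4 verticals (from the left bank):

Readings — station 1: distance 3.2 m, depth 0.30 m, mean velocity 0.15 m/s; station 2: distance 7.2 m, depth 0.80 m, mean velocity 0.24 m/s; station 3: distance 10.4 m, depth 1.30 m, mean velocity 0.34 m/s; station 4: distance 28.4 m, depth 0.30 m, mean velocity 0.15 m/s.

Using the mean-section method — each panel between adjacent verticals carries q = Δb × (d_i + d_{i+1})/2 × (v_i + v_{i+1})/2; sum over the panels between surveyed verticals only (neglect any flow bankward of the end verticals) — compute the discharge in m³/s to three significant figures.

Panel 1-2: Δb = 4 m, d̄ = (0.30+0.80)/2 = 0.55, v̄ = (0.15+0.24)/2 = 0.195 → q = 4×0.55×0.195 = 0.4290 m³/s
Panel 2-3: Δb = 3.2 m, d̄ = (0.80+1.30)/2 = 1.05, v̄ = (0.24+0.34)/2 = 0.29 → q = 3.2×1.05×0.29 = 0.9744 m³/s
Panel 3-4: Δb = 18 m, d̄ = (1.30+0.30)/2 = 0.8, v̄ = (0.34+0.15)/2 = 0.245 → q = 18×0.8×0.245 = 3.528 m³/s
Q = Σ q = 4.931 m³/s

4.93 m³/s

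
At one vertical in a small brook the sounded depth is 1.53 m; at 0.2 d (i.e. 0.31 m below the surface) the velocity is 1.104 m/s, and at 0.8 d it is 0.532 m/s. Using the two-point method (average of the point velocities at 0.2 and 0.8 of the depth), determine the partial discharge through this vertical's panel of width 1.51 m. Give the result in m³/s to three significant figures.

1.89 m³/s

v̄ = (1.104 + 0.532) / 2 = 0.8180 m/s
q = v̄ × d × w = 0.8180 × 1.53 × 1.51 = 1.890 m³/s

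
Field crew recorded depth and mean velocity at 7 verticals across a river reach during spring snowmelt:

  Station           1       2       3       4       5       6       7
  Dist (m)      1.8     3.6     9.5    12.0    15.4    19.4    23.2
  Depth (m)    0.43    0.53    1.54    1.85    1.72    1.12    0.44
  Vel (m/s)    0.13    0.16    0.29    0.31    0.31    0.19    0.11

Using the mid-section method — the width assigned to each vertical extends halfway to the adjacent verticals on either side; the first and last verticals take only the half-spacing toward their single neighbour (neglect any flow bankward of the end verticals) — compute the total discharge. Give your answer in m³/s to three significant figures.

6.84 m³/s

w_1 = (3.6 − 1.8)/2 = 0.9 m; q_1 = 0.13 × 0.43 × 0.9 = 0.05031 m³/s
w_2 = (9.5 − 1.8)/2 = 3.85 m; q_2 = 0.16 × 0.53 × 3.85 = 0.3265 m³/s
w_3 = (12.0 − 3.6)/2 = 4.2 m; q_3 = 0.29 × 1.54 × 4.2 = 1.876 m³/s
w_4 = (15.4 − 9.5)/2 = 2.95 m; q_4 = 0.31 × 1.85 × 2.95 = 1.692 m³/s
w_5 = (19.4 − 12.0)/2 = 3.7 m; q_5 = 0.31 × 1.72 × 3.7 = 1.973 m³/s
w_6 = (23.2 − 15.4)/2 = 3.9 m; q_6 = 0.19 × 1.12 × 3.9 = 0.8299 m³/s
w_7 = (23.2 − 19.4)/2 = 1.9 m; q_7 = 0.11 × 0.44 × 1.9 = 0.09196 m³/s
Q = Σ qᵢ = 6.839 m³/s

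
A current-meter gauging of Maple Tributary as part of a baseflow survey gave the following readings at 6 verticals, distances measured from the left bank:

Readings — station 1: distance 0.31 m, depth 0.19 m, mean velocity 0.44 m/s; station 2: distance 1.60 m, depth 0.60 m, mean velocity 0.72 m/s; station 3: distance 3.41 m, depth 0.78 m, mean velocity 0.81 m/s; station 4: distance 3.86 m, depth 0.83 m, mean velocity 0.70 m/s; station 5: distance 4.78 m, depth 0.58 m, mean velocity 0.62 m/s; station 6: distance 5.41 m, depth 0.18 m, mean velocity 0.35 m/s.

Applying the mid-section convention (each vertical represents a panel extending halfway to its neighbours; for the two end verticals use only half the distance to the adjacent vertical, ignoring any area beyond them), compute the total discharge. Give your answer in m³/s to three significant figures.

2.13 m³/s

w_1 = (1.60 − 0.31)/2 = 0.645 m; q_1 = 0.44 × 0.19 × 0.645 = 0.05392 m³/s
w_2 = (3.41 − 0.31)/2 = 1.55 m; q_2 = 0.72 × 0.60 × 1.55 = 0.6696 m³/s
w_3 = (3.86 − 1.60)/2 = 1.13 m; q_3 = 0.81 × 0.78 × 1.13 = 0.7139 m³/s
w_4 = (4.78 − 3.41)/2 = 0.685 m; q_4 = 0.70 × 0.83 × 0.685 = 0.3980 m³/s
w_5 = (5.41 − 3.86)/2 = 0.775 m; q_5 = 0.62 × 0.58 × 0.775 = 0.2787 m³/s
w_6 = (5.41 − 4.78)/2 = 0.315 m; q_6 = 0.35 × 0.18 × 0.315 = 0.01985 m³/s
Q = Σ qᵢ = 2.134 m³/s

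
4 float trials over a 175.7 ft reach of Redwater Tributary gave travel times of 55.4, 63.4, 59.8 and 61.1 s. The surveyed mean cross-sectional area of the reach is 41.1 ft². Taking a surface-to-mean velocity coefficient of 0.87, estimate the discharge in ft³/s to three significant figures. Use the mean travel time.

t̄ = (55.4 + 63.4 + 59.8 + 61.1) / 4 = 59.925 s
v_surface = L / t̄ = 175.7 / 59.925 = 2.932 ft/s
v_mean = 0.87 × 2.932 = 2.551 ft/s
Q = A × v_mean = 41.1 × 2.551 = 104.8 ft³/s

105 ft³/s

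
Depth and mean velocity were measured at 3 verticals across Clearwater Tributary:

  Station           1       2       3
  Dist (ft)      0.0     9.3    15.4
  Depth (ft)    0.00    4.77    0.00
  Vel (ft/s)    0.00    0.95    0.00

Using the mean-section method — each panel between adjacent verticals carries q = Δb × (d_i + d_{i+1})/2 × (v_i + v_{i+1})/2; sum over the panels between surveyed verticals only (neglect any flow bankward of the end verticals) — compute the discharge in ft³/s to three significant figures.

Panel 1-2: Δb = 9.3 ft, d̄ = (0.00+4.77)/2 = 2.385, v̄ = (0.00+0.95)/2 = 0.475 → q = 9.3×2.385×0.475 = 10.54 ft³/s
Panel 2-3: Δb = 6.1 ft, d̄ = (4.77+0.00)/2 = 2.385, v̄ = (0.95+0.00)/2 = 0.475 → q = 6.1×2.385×0.475 = 6.911 ft³/s
Q = Σ q = 17.45 ft³/s

17.4 ft³/s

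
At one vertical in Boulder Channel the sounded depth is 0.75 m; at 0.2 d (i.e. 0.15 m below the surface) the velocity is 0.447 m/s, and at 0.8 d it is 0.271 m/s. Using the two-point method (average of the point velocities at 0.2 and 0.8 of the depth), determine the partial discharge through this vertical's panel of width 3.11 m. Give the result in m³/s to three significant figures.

v̄ = (0.447 + 0.271) / 2 = 0.3590 m/s
q = v̄ × d × w = 0.3590 × 0.75 × 3.11 = 0.8374 m³/s

0.837 m³/s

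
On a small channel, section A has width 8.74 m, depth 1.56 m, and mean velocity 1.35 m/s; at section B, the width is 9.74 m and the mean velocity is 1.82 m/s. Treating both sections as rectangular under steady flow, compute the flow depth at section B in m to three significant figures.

Q = A₁V₁ = (8.74×1.56) × 1.35 = 18.41 m³/s
d₂ = Q/(b₂ V₂) = 18.41/(9.74×1.82) = 1.038 m

1.04 m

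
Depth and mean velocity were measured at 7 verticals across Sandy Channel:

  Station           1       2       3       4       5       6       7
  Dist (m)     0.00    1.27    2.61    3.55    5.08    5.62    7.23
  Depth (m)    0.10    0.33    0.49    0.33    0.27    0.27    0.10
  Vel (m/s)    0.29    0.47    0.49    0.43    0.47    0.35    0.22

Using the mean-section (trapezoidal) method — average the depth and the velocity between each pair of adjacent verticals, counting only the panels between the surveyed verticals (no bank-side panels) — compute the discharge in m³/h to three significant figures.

3230 m³/h

Panel 1-2: Δb = 1.27 m, d̄ = (0.10+0.33)/2 = 0.215, v̄ = (0.29+0.47)/2 = 0.38 → q = 1.27×0.215×0.38 = 0.1038 m³/s
Panel 2-3: Δb = 1.34 m, d̄ = (0.33+0.49)/2 = 0.41, v̄ = (0.47+0.49)/2 = 0.48 → q = 1.34×0.41×0.48 = 0.2637 m³/s
Panel 3-4: Δb = 0.94 m, d̄ = (0.49+0.33)/2 = 0.41, v̄ = (0.49+0.43)/2 = 0.46 → q = 0.94×0.41×0.46 = 0.1773 m³/s
Panel 4-5: Δb = 1.53 m, d̄ = (0.33+0.27)/2 = 0.3, v̄ = (0.43+0.47)/2 = 0.45 → q = 1.53×0.3×0.45 = 0.2066 m³/s
Panel 5-6: Δb = 0.54 m, d̄ = (0.27+0.27)/2 = 0.27, v̄ = (0.47+0.35)/2 = 0.41 → q = 0.54×0.27×0.41 = 0.05978 m³/s
Panel 6-7: Δb = 1.61 m, d̄ = (0.27+0.10)/2 = 0.185, v̄ = (0.35+0.22)/2 = 0.285 → q = 1.61×0.185×0.285 = 0.08489 m³/s
Q = Σ q = 0.8960 m³/s
= 0.8960 × 3600 = 3225 m³/h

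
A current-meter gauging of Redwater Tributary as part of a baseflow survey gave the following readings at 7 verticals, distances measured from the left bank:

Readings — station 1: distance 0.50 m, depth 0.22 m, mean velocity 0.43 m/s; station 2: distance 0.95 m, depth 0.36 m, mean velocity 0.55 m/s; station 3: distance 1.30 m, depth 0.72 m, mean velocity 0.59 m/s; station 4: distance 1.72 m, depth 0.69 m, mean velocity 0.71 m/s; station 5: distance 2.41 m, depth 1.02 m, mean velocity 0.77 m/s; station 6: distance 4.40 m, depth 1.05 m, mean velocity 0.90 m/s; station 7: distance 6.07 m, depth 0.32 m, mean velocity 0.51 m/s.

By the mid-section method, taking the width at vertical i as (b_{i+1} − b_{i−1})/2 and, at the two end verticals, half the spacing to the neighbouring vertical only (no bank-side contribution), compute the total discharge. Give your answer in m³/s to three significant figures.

3.45 m³/s

w_1 = (0.95 − 0.50)/2 = 0.225 m; q_1 = 0.43 × 0.22 × 0.225 = 0.02129 m³/s
w_2 = (1.30 − 0.50)/2 = 0.4 m; q_2 = 0.55 × 0.36 × 0.4 = 0.07920 m³/s
w_3 = (1.72 − 0.95)/2 = 0.385 m; q_3 = 0.59 × 0.72 × 0.385 = 0.1635 m³/s
w_4 = (2.41 − 1.30)/2 = 0.555 m; q_4 = 0.71 × 0.69 × 0.555 = 0.2719 m³/s
w_5 = (4.40 − 1.72)/2 = 1.34 m; q_5 = 0.77 × 1.02 × 1.34 = 1.052 m³/s
w_6 = (6.07 − 2.41)/2 = 1.83 m; q_6 = 0.90 × 1.05 × 1.83 = 1.729 m³/s
w_7 = (6.07 − 4.40)/2 = 0.835 m; q_7 = 0.51 × 0.32 × 0.835 = 0.1363 m³/s
Q = Σ qᵢ = 3.454 m³/s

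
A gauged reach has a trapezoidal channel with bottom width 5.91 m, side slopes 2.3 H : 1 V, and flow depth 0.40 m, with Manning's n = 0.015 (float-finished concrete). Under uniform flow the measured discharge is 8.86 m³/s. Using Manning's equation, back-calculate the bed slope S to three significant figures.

A = (b + z·y)·y = (5.91 + 2.3×0.40)×0.40 = 2.732 m²
P = b + 2y√(1+z²) = 5.91 + 2×0.40×√(1+2.3²) = 7.916 m
R = A/P = 2.732/7.916 = 0.3451 m
S = (Q·n / (1·A·R^(2/3)))² = (8.86×0.015 / (1×2.732×0.4920))² = 0.009776

0.00978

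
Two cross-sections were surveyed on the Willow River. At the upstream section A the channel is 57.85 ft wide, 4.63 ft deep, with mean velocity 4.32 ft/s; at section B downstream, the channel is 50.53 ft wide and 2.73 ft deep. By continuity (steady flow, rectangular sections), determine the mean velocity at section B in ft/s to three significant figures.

Q = A₁V₁ = (57.85×4.63) × 4.32 = 1157 ft³/s
A₂ = 50.53 × 2.73 = 137.9 ft²
V₂ = Q/A₂ = 1157/137.9 = 8.388 ft/s

8.39 ft/s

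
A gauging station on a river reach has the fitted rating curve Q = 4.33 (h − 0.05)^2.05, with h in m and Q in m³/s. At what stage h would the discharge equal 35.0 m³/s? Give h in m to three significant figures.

h − h₀ = (Q/C)^(1/b) = (35.0/4.33)^(1/2.05) = 2.772 m
h = 0.05 + 2.772 = 2.822 m

2.82 m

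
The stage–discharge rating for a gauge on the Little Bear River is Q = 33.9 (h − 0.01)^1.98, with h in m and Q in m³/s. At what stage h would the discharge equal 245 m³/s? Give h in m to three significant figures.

h − h₀ = (Q/C)^(1/b) = (245/33.9)^(1/1.98) = 2.715 m
h = 0.01 + 2.715 = 2.725 m

2.73 m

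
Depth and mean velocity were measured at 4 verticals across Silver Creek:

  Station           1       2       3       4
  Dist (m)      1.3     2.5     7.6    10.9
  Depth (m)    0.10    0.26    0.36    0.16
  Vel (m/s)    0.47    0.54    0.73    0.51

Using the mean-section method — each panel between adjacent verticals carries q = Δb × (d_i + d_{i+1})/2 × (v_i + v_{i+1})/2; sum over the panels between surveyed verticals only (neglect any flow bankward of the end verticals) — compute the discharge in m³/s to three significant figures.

1.64 m³/s

Panel 1-2: Δb = 1.2 m, d̄ = (0.10+0.26)/2 = 0.18, v̄ = (0.47+0.54)/2 = 0.505 → q = 1.2×0.18×0.505 = 0.1091 m³/s
Panel 2-3: Δb = 5.1 m, d̄ = (0.26+0.36)/2 = 0.31, v̄ = (0.54+0.73)/2 = 0.635 → q = 5.1×0.31×0.635 = 1.004 m³/s
Panel 3-4: Δb = 3.3 m, d̄ = (0.36+0.16)/2 = 0.26, v̄ = (0.73+0.51)/2 = 0.62 → q = 3.3×0.26×0.62 = 0.5320 m³/s
Q = Σ q = 1.645 m³/s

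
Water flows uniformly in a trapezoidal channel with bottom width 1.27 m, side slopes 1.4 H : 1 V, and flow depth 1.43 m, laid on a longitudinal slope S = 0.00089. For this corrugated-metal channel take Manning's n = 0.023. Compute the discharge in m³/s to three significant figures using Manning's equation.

5.04 m³/s

A = (b + z·y)·y = (1.27 + 1.4×1.43)×1.43 = 4.679 m²
P = b + 2y√(1+z²) = 1.27 + 2×1.43×√(1+1.4²) = 6.191 m
R = A/P = 4.679/6.191 = 0.7558 m
Q = (1/n)·A·R^(2/3)·S^(1/2) = (1/0.023) × 4.679 × 0.7558^(2/3) × 0.00089^(1/2) = 5.036 m³/s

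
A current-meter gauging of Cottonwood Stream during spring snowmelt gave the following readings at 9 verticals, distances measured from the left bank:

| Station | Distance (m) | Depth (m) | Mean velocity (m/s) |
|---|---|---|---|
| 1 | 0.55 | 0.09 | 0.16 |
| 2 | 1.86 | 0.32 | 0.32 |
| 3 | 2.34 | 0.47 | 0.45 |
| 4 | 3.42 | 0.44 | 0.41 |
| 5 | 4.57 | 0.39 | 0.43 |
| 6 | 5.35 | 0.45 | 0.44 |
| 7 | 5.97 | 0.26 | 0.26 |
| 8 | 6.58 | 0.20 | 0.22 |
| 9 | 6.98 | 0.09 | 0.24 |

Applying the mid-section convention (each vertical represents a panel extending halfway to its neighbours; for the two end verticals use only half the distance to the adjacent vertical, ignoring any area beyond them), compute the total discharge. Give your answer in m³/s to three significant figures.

0.836 m³/s

w_1 = (1.86 − 0.55)/2 = 0.655 m; q_1 = 0.16 × 0.09 × 0.655 = 0.009432 m³/s
w_2 = (2.34 − 0.55)/2 = 0.895 m; q_2 = 0.32 × 0.32 × 0.895 = 0.09165 m³/s
w_3 = (3.42 − 1.86)/2 = 0.78 m; q_3 = 0.45 × 0.47 × 0.78 = 0.1650 m³/s
w_4 = (4.57 − 2.34)/2 = 1.115 m; q_4 = 0.41 × 0.44 × 1.115 = 0.2011 m³/s
w_5 = (5.35 − 3.42)/2 = 0.965 m; q_5 = 0.43 × 0.39 × 0.965 = 0.1618 m³/s
w_6 = (5.97 − 4.57)/2 = 0.7 m; q_6 = 0.44 × 0.45 × 0.7 = 0.1386 m³/s
w_7 = (6.58 − 5.35)/2 = 0.615 m; q_7 = 0.26 × 0.26 × 0.615 = 0.04157 m³/s
w_8 = (6.98 − 5.97)/2 = 0.505 m; q_8 = 0.22 × 0.20 × 0.505 = 0.02222 m³/s
w_9 = (6.98 − 6.58)/2 = 0.2 m; q_9 = 0.24 × 0.09 × 0.2 = 0.004320 m³/s
Q = Σ qᵢ = 0.8357 m³/s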